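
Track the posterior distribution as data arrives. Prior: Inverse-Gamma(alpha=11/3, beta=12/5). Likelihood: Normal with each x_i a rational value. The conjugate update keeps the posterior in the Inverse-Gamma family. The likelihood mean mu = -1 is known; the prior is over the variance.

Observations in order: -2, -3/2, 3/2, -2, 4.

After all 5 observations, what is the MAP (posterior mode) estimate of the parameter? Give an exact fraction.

1149/430

obs 1: x=-2 → posterior Inverse-Gamma(25/6, 29/10)
obs 2: x=-3/2 → posterior Inverse-Gamma(14/3, 121/40)
obs 3: x=3/2 → posterior Inverse-Gamma(31/6, 123/20)
obs 4: x=-2 → posterior Inverse-Gamma(17/3, 133/20)
obs 5: x=4 → posterior Inverse-Gamma(37/6, 383/20)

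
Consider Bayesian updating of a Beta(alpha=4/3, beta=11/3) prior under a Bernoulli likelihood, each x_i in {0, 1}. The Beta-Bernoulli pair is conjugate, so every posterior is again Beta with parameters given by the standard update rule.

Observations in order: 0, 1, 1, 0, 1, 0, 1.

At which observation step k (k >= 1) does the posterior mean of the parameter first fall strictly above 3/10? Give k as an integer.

obs 1: x=0 → posterior Beta(4/3, 14/3)
obs 2: x=1 → posterior Beta(7/3, 14/3)
obs 3: x=1 → posterior Beta(10/3, 14/3)
obs 4: x=0 → posterior Beta(10/3, 17/3)
obs 5: x=1 → posterior Beta(13/3, 17/3)
obs 6: x=0 → posterior Beta(13/3, 20/3)
obs 7: x=1 → posterior Beta(16/3, 20/3)

k = 2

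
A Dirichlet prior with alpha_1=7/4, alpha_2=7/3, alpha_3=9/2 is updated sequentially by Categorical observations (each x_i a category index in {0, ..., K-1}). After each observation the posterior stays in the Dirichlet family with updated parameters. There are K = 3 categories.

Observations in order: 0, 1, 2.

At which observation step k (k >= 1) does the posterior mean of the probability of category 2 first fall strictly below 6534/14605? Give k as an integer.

obs 1: x=0 → posterior Dirichlet(11/4, 7/3, 9/2)
obs 2: x=1 → posterior Dirichlet(11/4, 10/3, 9/2)
obs 3: x=2 → posterior Dirichlet(11/4, 10/3, 11/2)

k = 2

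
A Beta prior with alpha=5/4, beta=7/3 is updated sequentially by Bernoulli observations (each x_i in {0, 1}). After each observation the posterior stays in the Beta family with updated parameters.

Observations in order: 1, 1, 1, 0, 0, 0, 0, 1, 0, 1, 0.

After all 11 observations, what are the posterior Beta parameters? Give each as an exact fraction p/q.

obs 1: x=1 → posterior Beta(9/4, 7/3)
obs 2: x=1 → posterior Beta(13/4, 7/3)
obs 3: x=1 → posterior Beta(17/4, 7/3)
obs 4: x=0 → posterior Beta(17/4, 10/3)
obs 5: x=0 → posterior Beta(17/4, 13/3)
obs 6: x=0 → posterior Beta(17/4, 16/3)
obs 7: x=0 → posterior Beta(17/4, 19/3)
obs 8: x=1 → posterior Beta(21/4, 19/3)
obs 9: x=0 → posterior Beta(21/4, 22/3)
obs 10: x=1 → posterior Beta(25/4, 22/3)
obs 11: x=0 → posterior Beta(25/4, 25/3)

alpha=25/4, beta=25/3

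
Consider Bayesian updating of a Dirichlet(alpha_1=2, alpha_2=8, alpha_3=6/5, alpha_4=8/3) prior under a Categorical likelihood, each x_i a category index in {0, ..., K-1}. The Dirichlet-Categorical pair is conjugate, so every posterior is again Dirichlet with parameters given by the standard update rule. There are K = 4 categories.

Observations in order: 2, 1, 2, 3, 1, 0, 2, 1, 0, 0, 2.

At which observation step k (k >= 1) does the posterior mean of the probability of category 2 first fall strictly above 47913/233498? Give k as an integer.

k = 11

obs 1: x=2 → posterior Dirichlet(2, 8, 11/5, 8/3)
obs 2: x=1 → posterior Dirichlet(2, 9, 11/5, 8/3)
obs 3: x=2 → posterior Dirichlet(2, 9, 16/5, 8/3)
obs 4: x=3 → posterior Dirichlet(2, 9, 16/5, 11/3)
obs 5: x=1 → posterior Dirichlet(2, 10, 16/5, 11/3)
obs 6: x=0 → posterior Dirichlet(3, 10, 16/5, 11/3)
obs 7: x=2 → posterior Dirichlet(3, 10, 21/5, 11/3)
obs 8: x=1 → posterior Dirichlet(3, 11, 21/5, 11/3)
obs 9: x=0 → posterior Dirichlet(4, 11, 21/5, 11/3)
obs 10: x=0 → posterior Dirichlet(5, 11, 21/5, 11/3)
obs 11: x=2 → posterior Dirichlet(5, 11, 26/5, 11/3)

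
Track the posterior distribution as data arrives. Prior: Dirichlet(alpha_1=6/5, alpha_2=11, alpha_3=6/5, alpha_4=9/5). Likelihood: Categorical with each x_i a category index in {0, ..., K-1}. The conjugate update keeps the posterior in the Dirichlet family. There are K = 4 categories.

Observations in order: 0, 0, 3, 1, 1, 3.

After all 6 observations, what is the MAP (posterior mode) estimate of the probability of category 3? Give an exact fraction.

7/43

obs 1: x=0 → posterior Dirichlet(11/5, 11, 6/5, 9/5)
obs 2: x=0 → posterior Dirichlet(16/5, 11, 6/5, 9/5)
obs 3: x=3 → posterior Dirichlet(16/5, 11, 6/5, 14/5)
obs 4: x=1 → posterior Dirichlet(16/5, 12, 6/5, 14/5)
obs 5: x=1 → posterior Dirichlet(16/5, 13, 6/5, 14/5)
obs 6: x=3 → posterior Dirichlet(16/5, 13, 6/5, 19/5)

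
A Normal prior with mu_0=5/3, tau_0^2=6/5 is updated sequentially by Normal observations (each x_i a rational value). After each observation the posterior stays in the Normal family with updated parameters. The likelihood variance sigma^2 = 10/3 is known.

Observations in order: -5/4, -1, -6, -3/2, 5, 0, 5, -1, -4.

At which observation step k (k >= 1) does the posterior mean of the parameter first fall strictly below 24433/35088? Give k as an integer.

k = 2

obs 1: x=-5/4 → posterior Normal(365/408, 15/17)
obs 2: x=-1 → posterior Normal(257/516, 30/43)
obs 3: x=-6 → posterior Normal(-391/624, 15/26)
obs 4: x=-3/2 → posterior Normal(-553/732, 30/61)
obs 5: x=5 → posterior Normal(-13/840, 3/7)
obs 6: x=0 → posterior Normal(-13/948, 30/79)
obs 7: x=5 → posterior Normal(527/1056, 15/44)
obs 8: x=-1 → posterior Normal(419/1164, 30/97)
obs 9: x=-4 → posterior Normal(-13/1272, 15/53)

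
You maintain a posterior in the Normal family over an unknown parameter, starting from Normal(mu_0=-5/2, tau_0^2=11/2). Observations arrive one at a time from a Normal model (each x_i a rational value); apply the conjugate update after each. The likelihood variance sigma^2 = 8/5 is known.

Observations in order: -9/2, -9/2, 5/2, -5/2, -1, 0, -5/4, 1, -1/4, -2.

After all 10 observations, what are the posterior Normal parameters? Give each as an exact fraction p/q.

mu_0=-1455/1132, tau_0^2=44/283

obs 1: x=-9/2 → posterior Normal(-575/142, 88/71)
obs 2: x=-9/2 → posterior Normal(-535/126, 44/63)
obs 3: x=5/2 → posterior Normal(-795/362, 88/181)
obs 4: x=-5/2 → posterior Normal(-535/236, 22/59)
obs 5: x=-1 → posterior Normal(-590/291, 88/291)
obs 6: x=0 → posterior Normal(-295/173, 44/173)
obs 7: x=-5/4 → posterior Normal(-2635/1604, 88/401)
obs 8: x=1 → posterior Normal(-805/608, 11/57)
obs 9: x=-1/4 → posterior Normal(-1235/1022, 88/511)
obs 10: x=-2 → posterior Normal(-1455/1132, 44/283)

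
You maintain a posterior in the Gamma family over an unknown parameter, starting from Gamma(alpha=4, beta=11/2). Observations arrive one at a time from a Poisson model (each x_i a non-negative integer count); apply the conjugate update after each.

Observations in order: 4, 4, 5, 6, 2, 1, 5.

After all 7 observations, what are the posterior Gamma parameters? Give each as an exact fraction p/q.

obs 1: x=4 → posterior Gamma(8, 13/2)
obs 2: x=4 → posterior Gamma(12, 15/2)
obs 3: x=5 → posterior Gamma(17, 17/2)
obs 4: x=6 → posterior Gamma(23, 19/2)
obs 5: x=2 → posterior Gamma(25, 21/2)
obs 6: x=1 → posterior Gamma(26, 23/2)
obs 7: x=5 → posterior Gamma(31, 25/2)

alpha=31, beta=25/2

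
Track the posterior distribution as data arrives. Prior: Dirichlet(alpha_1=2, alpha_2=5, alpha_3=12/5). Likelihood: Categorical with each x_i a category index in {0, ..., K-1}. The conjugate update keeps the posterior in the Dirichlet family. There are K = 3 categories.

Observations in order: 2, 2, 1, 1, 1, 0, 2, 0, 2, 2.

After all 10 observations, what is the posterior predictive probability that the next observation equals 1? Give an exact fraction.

obs 1: x=2 → posterior Dirichlet(2, 5, 17/5)
obs 2: x=2 → posterior Dirichlet(2, 5, 22/5)
obs 3: x=1 → posterior Dirichlet(2, 6, 22/5)
obs 4: x=1 → posterior Dirichlet(2, 7, 22/5)
obs 5: x=1 → posterior Dirichlet(2, 8, 22/5)
obs 6: x=0 → posterior Dirichlet(3, 8, 22/5)
obs 7: x=2 → posterior Dirichlet(3, 8, 27/5)
obs 8: x=0 → posterior Dirichlet(4, 8, 27/5)
obs 9: x=2 → posterior Dirichlet(4, 8, 32/5)
obs 10: x=2 → posterior Dirichlet(4, 8, 37/5)

40/97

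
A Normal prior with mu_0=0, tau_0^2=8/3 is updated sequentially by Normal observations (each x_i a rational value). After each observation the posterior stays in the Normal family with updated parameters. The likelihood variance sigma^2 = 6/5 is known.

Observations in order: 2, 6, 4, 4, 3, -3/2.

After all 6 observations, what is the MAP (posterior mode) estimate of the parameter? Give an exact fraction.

350/129

obs 1: x=2 → posterior Normal(40/29, 24/29)
obs 2: x=6 → posterior Normal(160/49, 24/49)
obs 3: x=4 → posterior Normal(80/23, 8/23)
obs 4: x=4 → posterior Normal(320/89, 24/89)
obs 5: x=3 → posterior Normal(380/109, 24/109)
obs 6: x=-3/2 → posterior Normal(350/129, 8/43)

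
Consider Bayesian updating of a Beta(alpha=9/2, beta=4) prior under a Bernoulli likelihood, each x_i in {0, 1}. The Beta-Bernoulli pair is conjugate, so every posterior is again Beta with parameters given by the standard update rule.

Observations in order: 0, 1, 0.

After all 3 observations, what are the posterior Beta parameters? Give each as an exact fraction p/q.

obs 1: x=0 → posterior Beta(9/2, 5)
obs 2: x=1 → posterior Beta(11/2, 5)
obs 3: x=0 → posterior Beta(11/2, 6)

alpha=11/2, beta=6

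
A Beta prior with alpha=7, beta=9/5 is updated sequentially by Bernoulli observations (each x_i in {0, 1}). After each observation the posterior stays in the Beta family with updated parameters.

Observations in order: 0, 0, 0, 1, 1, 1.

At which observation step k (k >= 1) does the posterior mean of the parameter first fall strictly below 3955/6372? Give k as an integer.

obs 1: x=0 → posterior Beta(7, 14/5)
obs 2: x=0 → posterior Beta(7, 19/5)
obs 3: x=0 → posterior Beta(7, 24/5)
obs 4: x=1 → posterior Beta(8, 24/5)
obs 5: x=1 → posterior Beta(9, 24/5)
obs 6: x=1 → posterior Beta(10, 24/5)

k = 3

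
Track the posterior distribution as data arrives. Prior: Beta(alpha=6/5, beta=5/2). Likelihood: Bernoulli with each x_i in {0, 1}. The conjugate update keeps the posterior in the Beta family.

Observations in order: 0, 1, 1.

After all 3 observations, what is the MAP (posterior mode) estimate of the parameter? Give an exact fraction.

22/47

obs 1: x=0 → posterior Beta(6/5, 7/2)
obs 2: x=1 → posterior Beta(11/5, 7/2)
obs 3: x=1 → posterior Beta(16/5, 7/2)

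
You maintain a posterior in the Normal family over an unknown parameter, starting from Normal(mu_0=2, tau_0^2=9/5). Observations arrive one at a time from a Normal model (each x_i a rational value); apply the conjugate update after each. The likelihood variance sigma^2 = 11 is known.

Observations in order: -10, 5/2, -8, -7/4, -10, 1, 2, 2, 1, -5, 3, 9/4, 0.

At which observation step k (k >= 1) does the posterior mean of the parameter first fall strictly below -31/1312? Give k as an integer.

k = 3

obs 1: x=-10 → posterior Normal(5/16, 99/64)
obs 2: x=5/2 → posterior Normal(85/146, 99/73)
obs 3: x=-8 → posterior Normal(-59/164, 99/82)
obs 4: x=-7/4 → posterior Normal(-181/364, 99/91)
obs 5: x=-10 → posterior Normal(-541/400, 99/100)
obs 6: x=1 → posterior Normal(-505/436, 99/109)
obs 7: x=2 → posterior Normal(-433/472, 99/118)
obs 8: x=2 → posterior Normal(-361/508, 99/127)
obs 9: x=1 → posterior Normal(-325/544, 99/136)
obs 10: x=-5 → posterior Normal(-101/116, 99/145)
obs 11: x=3 → posterior Normal(-397/616, 9/14)
obs 12: x=9/4 → posterior Normal(-79/163, 99/163)
obs 13: x=0 → posterior Normal(-79/172, 99/172)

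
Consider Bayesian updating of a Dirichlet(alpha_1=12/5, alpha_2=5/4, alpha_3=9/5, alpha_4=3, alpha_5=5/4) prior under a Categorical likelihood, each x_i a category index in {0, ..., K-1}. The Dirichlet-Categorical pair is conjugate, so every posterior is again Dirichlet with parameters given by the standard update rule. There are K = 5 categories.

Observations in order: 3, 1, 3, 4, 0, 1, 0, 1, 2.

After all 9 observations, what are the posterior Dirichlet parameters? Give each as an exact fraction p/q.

alpha_1=22/5, alpha_2=17/4, alpha_3=14/5, alpha_4=5, alpha_5=9/4

obs 1: x=3 → posterior Dirichlet(12/5, 5/4, 9/5, 4, 5/4)
obs 2: x=1 → posterior Dirichlet(12/5, 9/4, 9/5, 4, 5/4)
obs 3: x=3 → posterior Dirichlet(12/5, 9/4, 9/5, 5, 5/4)
obs 4: x=4 → posterior Dirichlet(12/5, 9/4, 9/5, 5, 9/4)
obs 5: x=0 → posterior Dirichlet(17/5, 9/4, 9/5, 5, 9/4)
obs 6: x=1 → posterior Dirichlet(17/5, 13/4, 9/5, 5, 9/4)
obs 7: x=0 → posterior Dirichlet(22/5, 13/4, 9/5, 5, 9/4)
obs 8: x=1 → posterior Dirichlet(22/5, 17/4, 9/5, 5, 9/4)
obs 9: x=2 → posterior Dirichlet(22/5, 17/4, 14/5, 5, 9/4)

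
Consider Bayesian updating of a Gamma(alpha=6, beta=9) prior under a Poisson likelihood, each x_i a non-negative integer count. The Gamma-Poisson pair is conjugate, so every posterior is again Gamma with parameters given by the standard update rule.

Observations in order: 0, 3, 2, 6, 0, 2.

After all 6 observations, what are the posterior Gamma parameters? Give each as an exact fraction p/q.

alpha=19, beta=15

obs 1: x=0 → posterior Gamma(6, 10)
obs 2: x=3 → posterior Gamma(9, 11)
obs 3: x=2 → posterior Gamma(11, 12)
obs 4: x=6 → posterior Gamma(17, 13)
obs 5: x=0 → posterior Gamma(17, 14)
obs 6: x=2 → posterior Gamma(19, 15)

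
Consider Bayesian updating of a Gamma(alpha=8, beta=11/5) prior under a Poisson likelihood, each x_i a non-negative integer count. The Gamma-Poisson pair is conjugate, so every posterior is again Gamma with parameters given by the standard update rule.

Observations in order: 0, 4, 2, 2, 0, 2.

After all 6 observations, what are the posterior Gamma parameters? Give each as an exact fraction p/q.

obs 1: x=0 → posterior Gamma(8, 16/5)
obs 2: x=4 → posterior Gamma(12, 21/5)
obs 3: x=2 → posterior Gamma(14, 26/5)
obs 4: x=2 → posterior Gamma(16, 31/5)
obs 5: x=0 → posterior Gamma(16, 36/5)
obs 6: x=2 → posterior Gamma(18, 41/5)

alpha=18, beta=41/5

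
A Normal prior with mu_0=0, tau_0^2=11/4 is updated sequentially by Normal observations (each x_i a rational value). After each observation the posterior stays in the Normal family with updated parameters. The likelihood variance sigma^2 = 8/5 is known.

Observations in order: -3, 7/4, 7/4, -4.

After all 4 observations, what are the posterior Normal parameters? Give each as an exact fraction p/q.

mu_0=-55/72, tau_0^2=22/63

obs 1: x=-3 → posterior Normal(-55/29, 88/87)
obs 2: x=7/4 → posterior Normal(-275/568, 44/71)
obs 3: x=7/4 → posterior Normal(55/394, 88/197)
obs 4: x=-4 → posterior Normal(-55/72, 22/63)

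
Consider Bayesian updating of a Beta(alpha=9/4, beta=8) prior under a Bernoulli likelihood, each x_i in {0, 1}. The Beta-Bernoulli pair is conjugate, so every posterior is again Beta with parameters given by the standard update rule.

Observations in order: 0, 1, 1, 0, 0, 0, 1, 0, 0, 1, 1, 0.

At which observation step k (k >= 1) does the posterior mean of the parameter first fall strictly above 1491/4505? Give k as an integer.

k = 11

obs 1: x=0 → posterior Beta(9/4, 9)
obs 2: x=1 → posterior Beta(13/4, 9)
obs 3: x=1 → posterior Beta(17/4, 9)
obs 4: x=0 → posterior Beta(17/4, 10)
obs 5: x=0 → posterior Beta(17/4, 11)
obs 6: x=0 → posterior Beta(17/4, 12)
obs 7: x=1 → posterior Beta(21/4, 12)
obs 8: x=0 → posterior Beta(21/4, 13)
obs 9: x=0 → posterior Beta(21/4, 14)
obs 10: x=1 → posterior Beta(25/4, 14)
obs 11: x=1 → posterior Beta(29/4, 14)
obs 12: x=0 → posterior Beta(29/4, 15)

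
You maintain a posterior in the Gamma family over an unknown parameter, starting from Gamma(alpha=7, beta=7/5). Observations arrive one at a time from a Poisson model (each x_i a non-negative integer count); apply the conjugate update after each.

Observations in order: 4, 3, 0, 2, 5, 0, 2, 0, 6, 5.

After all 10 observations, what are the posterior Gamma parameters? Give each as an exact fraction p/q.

alpha=34, beta=57/5

obs 1: x=4 → posterior Gamma(11, 12/5)
obs 2: x=3 → posterior Gamma(14, 17/5)
obs 3: x=0 → posterior Gamma(14, 22/5)
obs 4: x=2 → posterior Gamma(16, 27/5)
obs 5: x=5 → posterior Gamma(21, 32/5)
obs 6: x=0 → posterior Gamma(21, 37/5)
obs 7: x=2 → posterior Gamma(23, 42/5)
obs 8: x=0 → posterior Gamma(23, 47/5)
obs 9: x=6 → posterior Gamma(29, 52/5)
obs 10: x=5 → posterior Gamma(34, 57/5)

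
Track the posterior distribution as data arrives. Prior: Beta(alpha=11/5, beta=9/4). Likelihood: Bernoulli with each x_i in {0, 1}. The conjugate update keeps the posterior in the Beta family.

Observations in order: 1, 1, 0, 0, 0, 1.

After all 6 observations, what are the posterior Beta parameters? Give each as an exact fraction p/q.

alpha=26/5, beta=21/4

obs 1: x=1 → posterior Beta(16/5, 9/4)
obs 2: x=1 → posterior Beta(21/5, 9/4)
obs 3: x=0 → posterior Beta(21/5, 13/4)
obs 4: x=0 → posterior Beta(21/5, 17/4)
obs 5: x=0 → posterior Beta(21/5, 21/4)
obs 6: x=1 → posterior Beta(26/5, 21/4)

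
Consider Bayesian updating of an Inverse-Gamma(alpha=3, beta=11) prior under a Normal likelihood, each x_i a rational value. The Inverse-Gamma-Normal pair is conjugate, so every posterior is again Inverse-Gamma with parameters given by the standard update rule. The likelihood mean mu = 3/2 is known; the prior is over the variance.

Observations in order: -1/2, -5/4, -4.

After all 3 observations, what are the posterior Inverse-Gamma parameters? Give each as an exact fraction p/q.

obs 1: x=-1/2 → posterior Inverse-Gamma(7/2, 13)
obs 2: x=-5/4 → posterior Inverse-Gamma(4, 537/32)
obs 3: x=-4 → posterior Inverse-Gamma(9/2, 1021/32)

alpha=9/2, beta=1021/32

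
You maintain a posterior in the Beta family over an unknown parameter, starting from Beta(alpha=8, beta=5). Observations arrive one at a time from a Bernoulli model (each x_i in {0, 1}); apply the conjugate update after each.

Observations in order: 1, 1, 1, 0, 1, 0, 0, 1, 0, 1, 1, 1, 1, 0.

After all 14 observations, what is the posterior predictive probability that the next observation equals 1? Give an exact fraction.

17/27

obs 1: x=1 → posterior Beta(9, 5)
obs 2: x=1 → posterior Beta(10, 5)
obs 3: x=1 → posterior Beta(11, 5)
obs 4: x=0 → posterior Beta(11, 6)
obs 5: x=1 → posterior Beta(12, 6)
obs 6: x=0 → posterior Beta(12, 7)
obs 7: x=0 → posterior Beta(12, 8)
obs 8: x=1 → posterior Beta(13, 8)
obs 9: x=0 → posterior Beta(13, 9)
obs 10: x=1 → posterior Beta(14, 9)
obs 11: x=1 → posterior Beta(15, 9)
obs 12: x=1 → posterior Beta(16, 9)
obs 13: x=1 → posterior Beta(17, 9)
obs 14: x=0 → posterior Beta(17, 10)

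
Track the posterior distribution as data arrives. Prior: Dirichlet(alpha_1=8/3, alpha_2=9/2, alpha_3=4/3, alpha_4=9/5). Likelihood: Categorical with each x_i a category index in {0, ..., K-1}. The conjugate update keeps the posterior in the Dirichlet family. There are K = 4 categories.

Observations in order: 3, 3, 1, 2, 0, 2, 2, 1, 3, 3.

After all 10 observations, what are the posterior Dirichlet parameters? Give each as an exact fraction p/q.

alpha_1=11/3, alpha_2=13/2, alpha_3=13/3, alpha_4=29/5

obs 1: x=3 → posterior Dirichlet(8/3, 9/2, 4/3, 14/5)
obs 2: x=3 → posterior Dirichlet(8/3, 9/2, 4/3, 19/5)
obs 3: x=1 → posterior Dirichlet(8/3, 11/2, 4/3, 19/5)
obs 4: x=2 → posterior Dirichlet(8/3, 11/2, 7/3, 19/5)
obs 5: x=0 → posterior Dirichlet(11/3, 11/2, 7/3, 19/5)
obs 6: x=2 → posterior Dirichlet(11/3, 11/2, 10/3, 19/5)
obs 7: x=2 → posterior Dirichlet(11/3, 11/2, 13/3, 19/5)
obs 8: x=1 → posterior Dirichlet(11/3, 13/2, 13/3, 19/5)
obs 9: x=3 → posterior Dirichlet(11/3, 13/2, 13/3, 24/5)
obs 10: x=3 → posterior Dirichlet(11/3, 13/2, 13/3, 29/5)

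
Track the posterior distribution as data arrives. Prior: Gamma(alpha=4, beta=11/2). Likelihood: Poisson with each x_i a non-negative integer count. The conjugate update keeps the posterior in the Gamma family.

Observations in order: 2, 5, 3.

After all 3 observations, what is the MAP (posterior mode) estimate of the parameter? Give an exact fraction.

26/17

obs 1: x=2 → posterior Gamma(6, 13/2)
obs 2: x=5 → posterior Gamma(11, 15/2)
obs 3: x=3 → posterior Gamma(14, 17/2)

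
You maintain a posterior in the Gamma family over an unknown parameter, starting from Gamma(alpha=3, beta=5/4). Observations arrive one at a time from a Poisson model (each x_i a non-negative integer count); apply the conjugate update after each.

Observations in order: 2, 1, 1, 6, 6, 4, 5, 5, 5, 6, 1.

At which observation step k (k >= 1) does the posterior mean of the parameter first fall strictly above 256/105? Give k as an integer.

k = 4

obs 1: x=2 → posterior Gamma(5, 9/4)
obs 2: x=1 → posterior Gamma(6, 13/4)
obs 3: x=1 → posterior Gamma(7, 17/4)
obs 4: x=6 → posterior Gamma(13, 21/4)
obs 5: x=6 → posterior Gamma(19, 25/4)
obs 6: x=4 → posterior Gamma(23, 29/4)
obs 7: x=5 → posterior Gamma(28, 33/4)
obs 8: x=5 → posterior Gamma(33, 37/4)
obs 9: x=5 → posterior Gamma(38, 41/4)
obs 10: x=6 → posterior Gamma(44, 45/4)
obs 11: x=1 → posterior Gamma(45, 49/4)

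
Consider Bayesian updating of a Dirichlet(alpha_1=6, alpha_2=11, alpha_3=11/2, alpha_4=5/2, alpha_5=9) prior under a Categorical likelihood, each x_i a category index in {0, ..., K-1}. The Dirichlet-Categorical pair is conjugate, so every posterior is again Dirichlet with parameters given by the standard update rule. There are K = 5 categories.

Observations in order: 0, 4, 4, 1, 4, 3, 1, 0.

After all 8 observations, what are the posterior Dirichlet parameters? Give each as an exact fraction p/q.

obs 1: x=0 → posterior Dirichlet(7, 11, 11/2, 5/2, 9)
obs 2: x=4 → posterior Dirichlet(7, 11, 11/2, 5/2, 10)
obs 3: x=4 → posterior Dirichlet(7, 11, 11/2, 5/2, 11)
obs 4: x=1 → posterior Dirichlet(7, 12, 11/2, 5/2, 11)
obs 5: x=4 → posterior Dirichlet(7, 12, 11/2, 5/2, 12)
obs 6: x=3 → posterior Dirichlet(7, 12, 11/2, 7/2, 12)
obs 7: x=1 → posterior Dirichlet(7, 13, 11/2, 7/2, 12)
obs 8: x=0 → posterior Dirichlet(8, 13, 11/2, 7/2, 12)

alpha_1=8, alpha_2=13, alpha_3=11/2, alpha_4=7/2, alpha_5=12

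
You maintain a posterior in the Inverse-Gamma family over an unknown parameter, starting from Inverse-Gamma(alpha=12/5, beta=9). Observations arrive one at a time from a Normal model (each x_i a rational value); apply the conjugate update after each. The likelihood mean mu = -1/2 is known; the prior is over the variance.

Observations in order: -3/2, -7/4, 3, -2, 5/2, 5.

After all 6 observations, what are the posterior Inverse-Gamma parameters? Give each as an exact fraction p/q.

obs 1: x=-3/2 → posterior Inverse-Gamma(29/10, 19/2)
obs 2: x=-7/4 → posterior Inverse-Gamma(17/5, 329/32)
obs 3: x=3 → posterior Inverse-Gamma(39/10, 525/32)
obs 4: x=-2 → posterior Inverse-Gamma(22/5, 561/32)
obs 5: x=5/2 → posterior Inverse-Gamma(49/10, 705/32)
obs 6: x=5 → posterior Inverse-Gamma(27/5, 1189/32)

alpha=27/5, beta=1189/32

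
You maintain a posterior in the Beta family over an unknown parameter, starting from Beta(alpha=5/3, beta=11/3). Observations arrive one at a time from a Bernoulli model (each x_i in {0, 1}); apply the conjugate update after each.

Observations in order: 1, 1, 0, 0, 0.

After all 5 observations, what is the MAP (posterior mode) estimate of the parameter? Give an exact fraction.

8/25

obs 1: x=1 → posterior Beta(8/3, 11/3)
obs 2: x=1 → posterior Beta(11/3, 11/3)
obs 3: x=0 → posterior Beta(11/3, 14/3)
obs 4: x=0 → posterior Beta(11/3, 17/3)
obs 5: x=0 → posterior Beta(11/3, 20/3)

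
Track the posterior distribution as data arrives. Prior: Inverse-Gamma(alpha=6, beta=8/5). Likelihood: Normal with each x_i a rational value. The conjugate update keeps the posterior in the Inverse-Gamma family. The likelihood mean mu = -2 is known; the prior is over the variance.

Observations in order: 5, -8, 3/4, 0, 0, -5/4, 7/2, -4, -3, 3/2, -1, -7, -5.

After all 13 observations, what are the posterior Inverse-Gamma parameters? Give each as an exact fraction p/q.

alpha=25/2, beta=7473/80

obs 1: x=5 → posterior Inverse-Gamma(13/2, 261/10)
obs 2: x=-8 → posterior Inverse-Gamma(7, 441/10)
obs 3: x=3/4 → posterior Inverse-Gamma(15/2, 7661/160)
obs 4: x=0 → posterior Inverse-Gamma(8, 7981/160)
obs 5: x=0 → posterior Inverse-Gamma(17/2, 8301/160)
obs 6: x=-5/4 → posterior Inverse-Gamma(9, 4173/80)
obs 7: x=7/2 → posterior Inverse-Gamma(19/2, 5383/80)
obs 8: x=-4 → posterior Inverse-Gamma(10, 5543/80)
obs 9: x=-3 → posterior Inverse-Gamma(21/2, 5583/80)
obs 10: x=3/2 → posterior Inverse-Gamma(11, 6073/80)
obs 11: x=-1 → posterior Inverse-Gamma(23/2, 6113/80)
obs 12: x=-7 → posterior Inverse-Gamma(12, 7113/80)
obs 13: x=-5 → posterior Inverse-Gamma(25/2, 7473/80)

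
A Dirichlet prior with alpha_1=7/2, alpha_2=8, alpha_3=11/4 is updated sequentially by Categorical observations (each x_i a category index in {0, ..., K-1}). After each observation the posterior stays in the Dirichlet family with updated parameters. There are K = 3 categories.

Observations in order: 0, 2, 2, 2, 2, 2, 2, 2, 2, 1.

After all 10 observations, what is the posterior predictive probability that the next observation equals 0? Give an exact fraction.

obs 1: x=0 → posterior Dirichlet(9/2, 8, 11/4)
obs 2: x=2 → posterior Dirichlet(9/2, 8, 15/4)
obs 3: x=2 → posterior Dirichlet(9/2, 8, 19/4)
obs 4: x=2 → posterior Dirichlet(9/2, 8, 23/4)
obs 5: x=2 → posterior Dirichlet(9/2, 8, 27/4)
obs 6: x=2 → posterior Dirichlet(9/2, 8, 31/4)
obs 7: x=2 → posterior Dirichlet(9/2, 8, 35/4)
obs 8: x=2 → posterior Dirichlet(9/2, 8, 39/4)
obs 9: x=2 → posterior Dirichlet(9/2, 8, 43/4)
obs 10: x=1 → posterior Dirichlet(9/2, 9, 43/4)

18/97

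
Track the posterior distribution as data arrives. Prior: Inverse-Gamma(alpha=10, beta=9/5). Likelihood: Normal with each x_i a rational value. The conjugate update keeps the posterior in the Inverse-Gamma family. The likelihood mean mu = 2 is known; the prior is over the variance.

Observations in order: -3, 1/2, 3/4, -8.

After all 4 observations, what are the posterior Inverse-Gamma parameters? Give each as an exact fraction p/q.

obs 1: x=-3 → posterior Inverse-Gamma(21/2, 143/10)
obs 2: x=1/2 → posterior Inverse-Gamma(11, 617/40)
obs 3: x=3/4 → posterior Inverse-Gamma(23/2, 2593/160)
obs 4: x=-8 → posterior Inverse-Gamma(12, 10593/160)

alpha=12, beta=10593/160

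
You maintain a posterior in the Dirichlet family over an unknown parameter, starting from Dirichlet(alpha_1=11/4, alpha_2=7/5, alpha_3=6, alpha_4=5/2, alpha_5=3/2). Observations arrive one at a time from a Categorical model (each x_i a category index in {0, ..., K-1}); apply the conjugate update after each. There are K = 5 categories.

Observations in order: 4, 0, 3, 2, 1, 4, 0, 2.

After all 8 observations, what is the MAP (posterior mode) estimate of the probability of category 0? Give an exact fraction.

obs 1: x=4 → posterior Dirichlet(11/4, 7/5, 6, 5/2, 5/2)
obs 2: x=0 → posterior Dirichlet(15/4, 7/5, 6, 5/2, 5/2)
obs 3: x=3 → posterior Dirichlet(15/4, 7/5, 6, 7/2, 5/2)
obs 4: x=2 → posterior Dirichlet(15/4, 7/5, 7, 7/2, 5/2)
obs 5: x=1 → posterior Dirichlet(15/4, 12/5, 7, 7/2, 5/2)
obs 6: x=4 → posterior Dirichlet(15/4, 12/5, 7, 7/2, 7/2)
obs 7: x=0 → posterior Dirichlet(19/4, 12/5, 7, 7/2, 7/2)
obs 8: x=2 → posterior Dirichlet(19/4, 12/5, 8, 7/2, 7/2)

75/343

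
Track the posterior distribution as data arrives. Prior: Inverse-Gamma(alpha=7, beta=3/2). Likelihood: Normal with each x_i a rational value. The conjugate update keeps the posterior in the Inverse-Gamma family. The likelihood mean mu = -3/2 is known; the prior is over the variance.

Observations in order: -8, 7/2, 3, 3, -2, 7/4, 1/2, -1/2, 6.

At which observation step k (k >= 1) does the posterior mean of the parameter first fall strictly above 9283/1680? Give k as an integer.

obs 1: x=-8 → posterior Inverse-Gamma(15/2, 181/8)
obs 2: x=7/2 → posterior Inverse-Gamma(8, 281/8)
obs 3: x=3 → posterior Inverse-Gamma(17/2, 181/4)
obs 4: x=3 → posterior Inverse-Gamma(9, 443/8)
obs 5: x=-2 → posterior Inverse-Gamma(19/2, 111/2)
obs 6: x=7/4 → posterior Inverse-Gamma(10, 1945/32)
obs 7: x=1/2 → posterior Inverse-Gamma(21/2, 2009/32)
obs 8: x=-1/2 → posterior Inverse-Gamma(11, 2025/32)
obs 9: x=6 → posterior Inverse-Gamma(23/2, 2925/32)

k = 3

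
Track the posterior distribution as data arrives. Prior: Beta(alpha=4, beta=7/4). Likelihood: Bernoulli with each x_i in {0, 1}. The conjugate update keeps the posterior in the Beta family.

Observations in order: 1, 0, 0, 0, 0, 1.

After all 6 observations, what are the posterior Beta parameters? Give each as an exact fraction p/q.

obs 1: x=1 → posterior Beta(5, 7/4)
obs 2: x=0 → posterior Beta(5, 11/4)
obs 3: x=0 → posterior Beta(5, 15/4)
obs 4: x=0 → posterior Beta(5, 19/4)
obs 5: x=0 → posterior Beta(5, 23/4)
obs 6: x=1 → posterior Beta(6, 23/4)

alpha=6, beta=23/4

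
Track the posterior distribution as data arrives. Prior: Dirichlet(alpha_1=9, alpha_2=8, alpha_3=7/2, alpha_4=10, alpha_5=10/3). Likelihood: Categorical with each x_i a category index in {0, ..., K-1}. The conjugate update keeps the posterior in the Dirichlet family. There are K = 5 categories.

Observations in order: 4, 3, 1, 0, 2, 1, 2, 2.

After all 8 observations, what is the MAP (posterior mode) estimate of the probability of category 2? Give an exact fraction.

obs 1: x=4 → posterior Dirichlet(9, 8, 7/2, 10, 13/3)
obs 2: x=3 → posterior Dirichlet(9, 8, 7/2, 11, 13/3)
obs 3: x=1 → posterior Dirichlet(9, 9, 7/2, 11, 13/3)
obs 4: x=0 → posterior Dirichlet(10, 9, 7/2, 11, 13/3)
obs 5: x=2 → posterior Dirichlet(10, 9, 9/2, 11, 13/3)
obs 6: x=1 → posterior Dirichlet(10, 10, 9/2, 11, 13/3)
obs 7: x=2 → posterior Dirichlet(10, 10, 11/2, 11, 13/3)
obs 8: x=2 → posterior Dirichlet(10, 10, 13/2, 11, 13/3)

33/221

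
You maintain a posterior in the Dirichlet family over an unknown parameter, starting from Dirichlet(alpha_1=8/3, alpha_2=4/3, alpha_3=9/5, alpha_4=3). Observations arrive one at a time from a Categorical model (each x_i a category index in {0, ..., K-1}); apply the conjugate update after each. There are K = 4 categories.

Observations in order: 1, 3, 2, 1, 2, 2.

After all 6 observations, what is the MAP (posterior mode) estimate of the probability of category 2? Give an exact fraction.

19/54

obs 1: x=1 → posterior Dirichlet(8/3, 7/3, 9/5, 3)
obs 2: x=3 → posterior Dirichlet(8/3, 7/3, 9/5, 4)
obs 3: x=2 → posterior Dirichlet(8/3, 7/3, 14/5, 4)
obs 4: x=1 → posterior Dirichlet(8/3, 10/3, 14/5, 4)
obs 5: x=2 → posterior Dirichlet(8/3, 10/3, 19/5, 4)
obs 6: x=2 → posterior Dirichlet(8/3, 10/3, 24/5, 4)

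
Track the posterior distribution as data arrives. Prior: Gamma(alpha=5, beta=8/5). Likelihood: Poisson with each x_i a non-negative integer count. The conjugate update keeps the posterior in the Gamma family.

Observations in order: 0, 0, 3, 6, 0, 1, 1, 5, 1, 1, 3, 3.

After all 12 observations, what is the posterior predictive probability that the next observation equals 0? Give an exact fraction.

138917982831632221022646640257006246528083468188909568/1087333937993221761900800818695849044548297631860441513

obs 1: x=0 → posterior Gamma(5, 13/5)
obs 2: x=0 → posterior Gamma(5, 18/5)
obs 3: x=3 → posterior Gamma(8, 23/5)
obs 4: x=6 → posterior Gamma(14, 28/5)
obs 5: x=0 → posterior Gamma(14, 33/5)
obs 6: x=1 → posterior Gamma(15, 38/5)
obs 7: x=1 → posterior Gamma(16, 43/5)
obs 8: x=5 → posterior Gamma(21, 48/5)
obs 9: x=1 → posterior Gamma(22, 53/5)
obs 10: x=1 → posterior Gamma(23, 58/5)
obs 11: x=3 → posterior Gamma(26, 63/5)
obs 12: x=3 → posterior Gamma(29, 68/5)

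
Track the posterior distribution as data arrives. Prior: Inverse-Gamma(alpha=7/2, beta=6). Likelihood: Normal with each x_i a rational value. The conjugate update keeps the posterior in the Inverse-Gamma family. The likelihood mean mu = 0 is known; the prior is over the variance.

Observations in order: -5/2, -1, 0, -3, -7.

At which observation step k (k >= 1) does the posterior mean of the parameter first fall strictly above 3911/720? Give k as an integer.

obs 1: x=-5/2 → posterior Inverse-Gamma(4, 73/8)
obs 2: x=-1 → posterior Inverse-Gamma(9/2, 77/8)
obs 3: x=0 → posterior Inverse-Gamma(5, 77/8)
obs 4: x=-3 → posterior Inverse-Gamma(11/2, 113/8)
obs 5: x=-7 → posterior Inverse-Gamma(6, 309/8)

k = 5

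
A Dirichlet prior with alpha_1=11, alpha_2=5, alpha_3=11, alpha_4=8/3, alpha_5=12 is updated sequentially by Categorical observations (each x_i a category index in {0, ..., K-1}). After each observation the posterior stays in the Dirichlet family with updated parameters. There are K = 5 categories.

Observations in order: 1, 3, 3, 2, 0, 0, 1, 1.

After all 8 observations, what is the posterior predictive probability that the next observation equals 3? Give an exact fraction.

obs 1: x=1 → posterior Dirichlet(11, 6, 11, 8/3, 12)
obs 2: x=3 → posterior Dirichlet(11, 6, 11, 11/3, 12)
obs 3: x=3 → posterior Dirichlet(11, 6, 11, 14/3, 12)
obs 4: x=2 → posterior Dirichlet(11, 6, 12, 14/3, 12)
obs 5: x=0 → posterior Dirichlet(12, 6, 12, 14/3, 12)
obs 6: x=0 → posterior Dirichlet(13, 6, 12, 14/3, 12)
obs 7: x=1 → posterior Dirichlet(13, 7, 12, 14/3, 12)
obs 8: x=1 → posterior Dirichlet(13, 8, 12, 14/3, 12)

14/149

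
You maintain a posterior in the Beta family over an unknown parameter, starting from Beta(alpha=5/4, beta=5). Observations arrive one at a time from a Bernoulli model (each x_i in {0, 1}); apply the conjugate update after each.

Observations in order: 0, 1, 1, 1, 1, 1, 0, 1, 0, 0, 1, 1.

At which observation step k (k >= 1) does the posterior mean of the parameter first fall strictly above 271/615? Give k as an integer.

k = 5

obs 1: x=0 → posterior Beta(5/4, 6)
obs 2: x=1 → posterior Beta(9/4, 6)
obs 3: x=1 → posterior Beta(13/4, 6)
obs 4: x=1 → posterior Beta(17/4, 6)
obs 5: x=1 → posterior Beta(21/4, 6)
obs 6: x=1 → posterior Beta(25/4, 6)
obs 7: x=0 → posterior Beta(25/4, 7)
obs 8: x=1 → posterior Beta(29/4, 7)
obs 9: x=0 → posterior Beta(29/4, 8)
obs 10: x=0 → posterior Beta(29/4, 9)
obs 11: x=1 → posterior Beta(33/4, 9)
obs 12: x=1 → posterior Beta(37/4, 9)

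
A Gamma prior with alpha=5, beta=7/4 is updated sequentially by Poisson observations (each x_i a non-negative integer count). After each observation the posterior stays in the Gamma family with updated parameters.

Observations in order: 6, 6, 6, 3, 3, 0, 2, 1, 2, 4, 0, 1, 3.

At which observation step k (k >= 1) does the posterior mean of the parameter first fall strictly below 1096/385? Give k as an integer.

k = 12

obs 1: x=6 → posterior Gamma(11, 11/4)
obs 2: x=6 → posterior Gamma(17, 15/4)
obs 3: x=6 → posterior Gamma(23, 19/4)
obs 4: x=3 → posterior Gamma(26, 23/4)
obs 5: x=3 → posterior Gamma(29, 27/4)
obs 6: x=0 → posterior Gamma(29, 31/4)
obs 7: x=2 → posterior Gamma(31, 35/4)
obs 8: x=1 → posterior Gamma(32, 39/4)
obs 9: x=2 → posterior Gamma(34, 43/4)
obs 10: x=4 → posterior Gamma(38, 47/4)
obs 11: x=0 → posterior Gamma(38, 51/4)
obs 12: x=1 → posterior Gamma(39, 55/4)
obs 13: x=3 → posterior Gamma(42, 59/4)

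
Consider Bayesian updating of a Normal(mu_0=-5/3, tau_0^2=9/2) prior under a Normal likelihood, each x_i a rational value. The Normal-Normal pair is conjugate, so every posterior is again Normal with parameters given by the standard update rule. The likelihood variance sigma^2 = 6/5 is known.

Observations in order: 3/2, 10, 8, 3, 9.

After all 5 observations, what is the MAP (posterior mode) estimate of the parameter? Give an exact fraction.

obs 1: x=3/2 → posterior Normal(5/6, 18/19)
obs 2: x=10 → posterior Normal(995/204, 9/17)
obs 3: x=8 → posterior Normal(35/6, 18/49)
obs 4: x=3 → posterior Normal(1985/384, 9/32)
obs 5: x=9 → posterior Normal(2795/474, 18/79)

2795/474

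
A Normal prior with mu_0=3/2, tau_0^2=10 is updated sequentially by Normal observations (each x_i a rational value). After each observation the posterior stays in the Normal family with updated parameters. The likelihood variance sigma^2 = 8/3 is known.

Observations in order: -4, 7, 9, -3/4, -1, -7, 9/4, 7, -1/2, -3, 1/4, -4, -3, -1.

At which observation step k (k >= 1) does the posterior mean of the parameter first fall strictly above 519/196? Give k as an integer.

k = 3

obs 1: x=-4 → posterior Normal(-54/19, 40/19)
obs 2: x=7 → posterior Normal(3/2, 20/17)
obs 3: x=9 → posterior Normal(186/49, 40/49)
obs 4: x=-3/4 → posterior Normal(699/256, 5/8)
obs 5: x=-1 → posterior Normal(639/316, 40/79)
obs 6: x=-7 → posterior Normal(219/376, 20/47)
obs 7: x=9/4 → posterior Normal(177/218, 40/109)
obs 8: x=7 → posterior Normal(387/248, 10/31)
obs 9: x=-1/2 → posterior Normal(186/139, 40/139)
obs 10: x=-3 → posterior Normal(141/154, 20/77)
obs 11: x=1/4 → posterior Normal(579/676, 40/169)
obs 12: x=-4 → posterior Normal(339/736, 5/23)
obs 13: x=-3 → posterior Normal(159/796, 40/199)
obs 14: x=-1 → posterior Normal(99/856, 20/107)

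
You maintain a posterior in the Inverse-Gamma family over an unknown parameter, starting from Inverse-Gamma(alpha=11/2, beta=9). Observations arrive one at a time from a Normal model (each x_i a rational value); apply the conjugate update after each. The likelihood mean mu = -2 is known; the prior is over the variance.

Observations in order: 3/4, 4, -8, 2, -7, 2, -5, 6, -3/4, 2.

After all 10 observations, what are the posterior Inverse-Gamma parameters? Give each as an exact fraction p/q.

alpha=21/2, beta=1961/16

obs 1: x=3/4 → posterior Inverse-Gamma(6, 409/32)
obs 2: x=4 → posterior Inverse-Gamma(13/2, 985/32)
obs 3: x=-8 → posterior Inverse-Gamma(7, 1561/32)
obs 4: x=2 → posterior Inverse-Gamma(15/2, 1817/32)
obs 5: x=-7 → posterior Inverse-Gamma(8, 2217/32)
obs 6: x=2 → posterior Inverse-Gamma(17/2, 2473/32)
obs 7: x=-5 → posterior Inverse-Gamma(9, 2617/32)
obs 8: x=6 → posterior Inverse-Gamma(19/2, 3641/32)
obs 9: x=-3/4 → posterior Inverse-Gamma(10, 1833/16)
obs 10: x=2 → posterior Inverse-Gamma(21/2, 1961/16)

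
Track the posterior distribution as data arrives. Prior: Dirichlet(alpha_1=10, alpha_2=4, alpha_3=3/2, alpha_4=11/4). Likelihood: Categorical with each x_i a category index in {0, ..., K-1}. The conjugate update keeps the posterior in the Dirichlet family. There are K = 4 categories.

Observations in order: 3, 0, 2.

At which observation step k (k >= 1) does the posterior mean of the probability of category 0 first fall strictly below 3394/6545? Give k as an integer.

obs 1: x=3 → posterior Dirichlet(10, 4, 3/2, 15/4)
obs 2: x=0 → posterior Dirichlet(11, 4, 3/2, 15/4)
obs 3: x=2 → posterior Dirichlet(11, 4, 5/2, 15/4)

k = 3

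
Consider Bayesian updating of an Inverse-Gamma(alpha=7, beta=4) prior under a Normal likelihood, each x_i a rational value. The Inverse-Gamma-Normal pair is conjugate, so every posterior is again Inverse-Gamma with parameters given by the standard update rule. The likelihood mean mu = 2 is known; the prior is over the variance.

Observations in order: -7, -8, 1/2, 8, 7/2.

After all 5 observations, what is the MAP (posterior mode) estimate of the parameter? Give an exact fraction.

153/14

obs 1: x=-7 → posterior Inverse-Gamma(15/2, 89/2)
obs 2: x=-8 → posterior Inverse-Gamma(8, 189/2)
obs 3: x=1/2 → posterior Inverse-Gamma(17/2, 765/8)
obs 4: x=8 → posterior Inverse-Gamma(9, 909/8)
obs 5: x=7/2 → posterior Inverse-Gamma(19/2, 459/4)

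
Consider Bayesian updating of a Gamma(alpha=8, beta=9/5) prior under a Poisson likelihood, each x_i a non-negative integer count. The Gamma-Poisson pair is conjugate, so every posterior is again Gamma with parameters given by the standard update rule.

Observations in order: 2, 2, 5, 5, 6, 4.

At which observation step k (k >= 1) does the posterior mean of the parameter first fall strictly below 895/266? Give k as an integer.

k = 2

obs 1: x=2 → posterior Gamma(10, 14/5)
obs 2: x=2 → posterior Gamma(12, 19/5)
obs 3: x=5 → posterior Gamma(17, 24/5)
obs 4: x=5 → posterior Gamma(22, 29/5)
obs 5: x=6 → posterior Gamma(28, 34/5)
obs 6: x=4 → posterior Gamma(32, 39/5)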